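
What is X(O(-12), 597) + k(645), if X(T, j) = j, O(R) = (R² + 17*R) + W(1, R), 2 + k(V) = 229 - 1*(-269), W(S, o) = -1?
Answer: 1093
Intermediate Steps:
k(V) = 496 (k(V) = -2 + (229 - 1*(-269)) = -2 + (229 + 269) = -2 + 498 = 496)
O(R) = -1 + R² + 17*R (O(R) = (R² + 17*R) - 1 = -1 + R² + 17*R)
X(O(-12), 597) + k(645) = 597 + 496 = 1093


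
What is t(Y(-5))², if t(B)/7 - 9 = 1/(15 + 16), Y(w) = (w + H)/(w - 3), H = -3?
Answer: 3841600/961 ≈ 3997.5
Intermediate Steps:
Y(w) = 1 (Y(w) = (w - 3)/(w - 3) = (-3 + w)/(-3 + w) = 1)
t(B) = 1960/31 (t(B) = 63 + 7/(15 + 16) = 63 + 7/31 = 1960/31)
t(Y(-5))² = (1960/31)² = 3841600/961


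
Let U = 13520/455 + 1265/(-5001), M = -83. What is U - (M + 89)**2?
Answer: -228899/35007 ≈ -6.5387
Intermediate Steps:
U = 1031353/35007 (U = 13520*(1/455) + 1265*(-1/5001) = 208/7 - 1265/5001 = 1031353/35007 ≈ 29.461)
U - (M + 89)**2 = 1031353/35007 - (-83 + 89)**2 = 1031353/35007 - 1*6**2 = 1031353/35007 - 1*36 = 1031353/35007 - 36 = -228899/35007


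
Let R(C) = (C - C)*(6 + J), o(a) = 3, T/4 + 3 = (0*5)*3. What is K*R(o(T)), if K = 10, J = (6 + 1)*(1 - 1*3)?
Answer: 0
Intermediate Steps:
T = -12 (T = -12 + 4*((0*5)*3) = -12 + 4*(0*3) = -12 + 4*0 = -12 + 0 = -12)
J = -14 (J = 7*(1 - 3) = 7*(-2) = -14)
R(C) = 0 (R(C) = (C - C)*(6 - 14) = 0*(-8) = 0)
K*R(o(T)) = 10*0 = 0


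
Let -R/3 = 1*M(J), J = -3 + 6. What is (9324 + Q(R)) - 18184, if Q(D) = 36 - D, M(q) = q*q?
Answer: -8797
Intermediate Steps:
J = 3
M(q) = q²
R = -27 (R = -3*3² = -3*9 = -27)
(9324 + Q(R)) - 18184 = (9324 + (36 - 1*(-27))) - 18184 = (9324 + (36 + 27)) - 18184 = (9324 + 63) - 18184 = 9387 - 18184 = -8797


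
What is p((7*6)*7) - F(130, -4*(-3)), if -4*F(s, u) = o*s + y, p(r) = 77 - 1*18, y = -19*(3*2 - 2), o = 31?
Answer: 2095/2 ≈ 1047.5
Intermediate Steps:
y = -76 (y = -19*(6 - 2) = -19*4 = -76)
p(r) = 59 (p(r) = 77 - 18 = 59)
F(s, u) = 19 - 31*s/4 (F(s, u) = -(31*s - 76)/4 = -(-76 + 31*s)/4 = 19 - 31*s/4)
p((7*6)*7) - F(130, -4*(-3)) = 59 - (19 - 31/4*130) = 59 - (19 - 2015/2) = 59 - 1*(-1977/2) = 59 + 1977/2 = 2095/2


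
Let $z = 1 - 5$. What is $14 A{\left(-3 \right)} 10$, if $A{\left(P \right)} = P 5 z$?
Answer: $8400$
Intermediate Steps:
$z = -4$
$A{\left(P \right)} = - 20 P$ ($A{\left(P \right)} = P 5 \left(-4\right) = 5 P \left(-4\right) = - 20 P$)
$14 A{\left(-3 \right)} 10 = 14 \left(\left(-20\right) \left(-3\right)\right) 10 = 14 \cdot 60 \cdot 10 = 840 \cdot 10 = 8400$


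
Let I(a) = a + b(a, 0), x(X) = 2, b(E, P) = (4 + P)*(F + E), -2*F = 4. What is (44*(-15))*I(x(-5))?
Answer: -1320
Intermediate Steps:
F = -2 (F = -½*4 = -2)
b(E, P) = (-2 + E)*(4 + P) (b(E, P) = (4 + P)*(-2 + E) = (-2 + E)*(4 + P))
I(a) = -8 + 5*a (I(a) = a + (-8 - 2*0 + 4*a + a*0) = a + (-8 + 0 + 4*a + 0) = a + (-8 + 4*a) = -8 + 5*a)
(44*(-15))*I(x(-5)) = (44*(-15))*(-8 + 5*2) = -660*(-8 + 10) = -660*2 = -1320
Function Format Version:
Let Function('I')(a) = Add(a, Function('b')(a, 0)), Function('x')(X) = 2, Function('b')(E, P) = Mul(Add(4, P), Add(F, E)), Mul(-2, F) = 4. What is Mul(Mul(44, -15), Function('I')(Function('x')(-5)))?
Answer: -1320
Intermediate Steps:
F = -2 (F = Mul(Rational(-1, 2), 4) = -2)
Function('b')(E, P) = Mul(Add(-2, E), Add(4, P)) (Function('b')(E, P) = Mul(Add(4, P), Add(-2, E)) = Mul(Add(-2, E), Add(4, P)))
Function('I')(a) = Add(-8, Mul(5, a)) (Function('I')(a) = Add(a, Add(-8, Mul(-2, 0), Mul(4, a), Mul(a, 0))) = Add(a, Add(-8, 0, Mul(4, a), 0)) = Add(a, Add(-8, Mul(4, a))) = Add(-8, Mul(5, a)))
Mul(Mul(44, -15), Function('I')(Function('x')(-5))) = Mul(Mul(44, -15), Add(-8, Mul(5, 2))) = Mul(-660, Add(-8, 10)) = Mul(-660, 2) = -1320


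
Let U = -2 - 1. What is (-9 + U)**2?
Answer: 144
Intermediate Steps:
U = -3
(-9 + U)**2 = (-9 - 3)**2 = (-12)**2 = 144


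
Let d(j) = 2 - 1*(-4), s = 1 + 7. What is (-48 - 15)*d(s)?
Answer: -378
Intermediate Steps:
s = 8
d(j) = 6 (d(j) = 2 + 4 = 6)
(-48 - 15)*d(s) = (-48 - 15)*6 = -63*6 = -378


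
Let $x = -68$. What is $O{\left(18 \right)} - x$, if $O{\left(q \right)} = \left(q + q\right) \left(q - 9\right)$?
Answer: $392$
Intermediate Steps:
$O{\left(q \right)} = 2 q \left(-9 + q\right)$
$O{\left(18 \right)} - x = 2 \cdot 18 \left(-9 + 18\right) - -68 = 2 \cdot 18 \cdot 9 + 68 = 324 + 68 = 392$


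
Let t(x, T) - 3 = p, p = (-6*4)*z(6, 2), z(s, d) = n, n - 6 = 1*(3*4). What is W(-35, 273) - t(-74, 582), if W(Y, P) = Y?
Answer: 394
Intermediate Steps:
n = 18 (n = 6 + 1*(3*4) = 6 + 1*12 = 6 + 12 = 18)
z(s, d) = 18
p = -432 (p = -6*4*18 = -24*18 = -432)
t(x, T) = -429 (t(x, T) = 3 - 432 = -429)
W(-35, 273) - t(-74, 582) = -35 - 1*(-429) = -35 + 429 = 394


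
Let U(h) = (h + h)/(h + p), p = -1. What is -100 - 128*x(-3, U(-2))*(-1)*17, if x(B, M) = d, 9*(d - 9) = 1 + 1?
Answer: 179708/9 ≈ 19968.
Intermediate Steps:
d = 83/9 (d = 9 + (1 + 1)/9 = 9 + (⅑)*2 = 9 + 2/9 = 83/9 ≈ 9.2222)
U(h) = 2*h/(-1 + h) (U(h) = (h + h)/(h - 1) = (2*h)/(-1 + h) = 2*h/(-1 + h))
x(B, M) = 83/9
-100 - 128*x(-3, U(-2))*(-1)*17 = -100 - 128*(83/9)*(-1)*17 = -100 - (-10624)*17/9 = -100 - 128*(-1411/9) = -100 + 180608/9 = 179708/9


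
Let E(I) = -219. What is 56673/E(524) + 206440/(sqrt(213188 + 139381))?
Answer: -18891/73 + 206440*sqrt(352569)/352569 ≈ 88.893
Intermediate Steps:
56673/E(524) + 206440/(sqrt(213188 + 139381)) = 56673/(-219) + 206440/(sqrt(213188 + 139381)) = 56673*(-1/219) + 206440/(sqrt(352569)) = -18891/73 + 206440*(sqrt(352569)/352569) = -18891/73 + 206440*sqrt(352569)/352569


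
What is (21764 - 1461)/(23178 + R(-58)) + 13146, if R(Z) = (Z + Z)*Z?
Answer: 393164579/29906 ≈ 13147.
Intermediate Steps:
R(Z) = 2*Z² (R(Z) = (2*Z)*Z = 2*Z²)
(21764 - 1461)/(23178 + R(-58)) + 13146 = (21764 - 1461)/(23178 + 2*(-58)²) + 13146 = 20303/(23178 + 2*3364) + 13146 = 20303/(23178 + 6728) + 13146 = 20303/29906 + 13146 = 393164579/29906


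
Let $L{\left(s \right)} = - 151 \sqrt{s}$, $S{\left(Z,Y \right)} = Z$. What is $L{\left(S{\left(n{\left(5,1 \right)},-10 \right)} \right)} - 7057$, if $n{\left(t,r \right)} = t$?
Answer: $-7057 - 151 \sqrt{5} \approx -7394.6$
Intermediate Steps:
$L{\left(S{\left(n{\left(5,1 \right)},-10 \right)} \right)} - 7057 = - 151 \sqrt{5} - 7057 = -7057 - 151 \sqrt{5}$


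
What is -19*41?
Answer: -779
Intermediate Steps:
-19*41 = -1*779 = -779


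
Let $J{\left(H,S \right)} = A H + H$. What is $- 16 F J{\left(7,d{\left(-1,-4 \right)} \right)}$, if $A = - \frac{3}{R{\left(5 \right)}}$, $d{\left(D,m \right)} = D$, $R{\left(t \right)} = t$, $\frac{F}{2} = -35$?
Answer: $3136$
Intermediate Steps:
$F = -70$ ($F = 2 \left(-35\right) = -70$)
$A = - \frac{3}{5} \approx -0.6$
$J{\left(H,S \right)} = \frac{2 H}{5}$ ($J{\left(H,S \right)} = - \frac{3 H}{5} + H = \frac{2 H}{5}$)
$- 16 F J{\left(7,d{\left(-1,-4 \right)} \right)} = \left(-16\right) \left(-70\right) \frac{2}{5} \cdot 7 = 1120 \cdot \frac{14}{5} = 3136$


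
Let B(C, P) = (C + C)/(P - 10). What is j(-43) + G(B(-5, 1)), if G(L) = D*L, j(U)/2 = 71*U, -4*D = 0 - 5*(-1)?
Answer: -109933/18 ≈ -6107.4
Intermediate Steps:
D = -5/4 (D = -(0 - 5*(-1))/4 = -(0 + 5)/4 = -¼*5 = -5/4 ≈ -1.2500)
B(C, P) = 2*C/(-10 + P) (B(C, P) = (2*C)/(-10 + P) = 2*C/(-10 + P))
j(U) = 142*U (j(U) = 2*(71*U) = 142*U)
G(L) = -5*L/4
j(-43) + G(B(-5, 1)) = 142*(-43) - 5*(-5)/(2*(-10 + 1)) = -6106 - 5*(-5)/(2*(-9)) = -6106 - 5*(-5)*(-1)/(2*9) = -6106 - 5/4*10/9 = -6106 - 25/18 = -109933/18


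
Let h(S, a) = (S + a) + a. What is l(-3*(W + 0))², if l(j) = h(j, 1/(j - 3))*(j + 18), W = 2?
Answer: 50176/9 ≈ 5575.1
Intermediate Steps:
h(S, a) = S + 2*a
l(j) = (18 + j)*(j + 2/(-3 + j)) (l(j) = (j + 2/(j - 3))*(j + 18) = (j + 2/(-3 + j))*(18 + j) = (18 + j)*(j + 2/(-3 + j)))
l(-3*(W + 0))² = ((2 + (-3*(2 + 0))*(-3 - 3*(2 + 0)))*(18 - 3*(2 + 0))/(-3 - 3*(2 + 0)))² = ((2 + (-3*2)*(-3 - 3*2))*(18 - 3*2)/(-3 - 3*2))² = ((2 - 6*(-3 - 6))*(18 - 6)/(-3 - 6))² = ((2 - 6*(-9))*12/(-9))² = (-⅑*(2 + 54)*12)² = (-⅑*56*12)² = (-224/3)² = 50176/9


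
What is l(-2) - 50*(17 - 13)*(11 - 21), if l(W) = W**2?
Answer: 2004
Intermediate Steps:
l(-2) - 50*(17 - 13)*(11 - 21) = (-2)**2 - 50*(17 - 13)*(11 - 21) = 4 - 200*(-10) = 4 - 50*(-40) = 4 + 2000 = 2004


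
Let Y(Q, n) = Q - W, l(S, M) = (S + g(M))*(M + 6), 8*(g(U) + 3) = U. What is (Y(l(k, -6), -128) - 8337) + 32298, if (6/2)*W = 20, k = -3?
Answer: 71863/3 ≈ 23954.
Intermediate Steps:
g(U) = -3 + U/8
W = 20/3 (W = (1/3)*20 = 20/3 ≈ 6.6667)
l(S, M) = (6 + M)*(-3 + S + M/8) (l(S, M) = (S + (-3 + M/8))*(M + 6) = (-3 + S + M/8)*(6 + M) = (6 + M)*(-3 + S + M/8))
Y(Q, n) = -20/3 + Q (Y(Q, n) = Q - 1*20/3 = Q - 20/3 = -20/3 + Q)
(Y(l(k, -6), -128) - 8337) + 32298 = ((-20/3 + (-18 + 6*(-3) - 9/4*(-6) + (1/8)*(-6)**2 - 6*(-3))) - 8337) + 32298 = ((-20/3 + (-18 - 18 + 27/2 + (1/8)*36 + 18)) - 8337) + 32298 = ((-20/3 + (-18 - 18 + 27/2 + 9/2 + 18)) - 8337) + 32298 = ((-20/3 + 0) - 8337) + 32298 = (-20/3 - 8337) + 32298 = -25031/3 + 32298 = 71863/3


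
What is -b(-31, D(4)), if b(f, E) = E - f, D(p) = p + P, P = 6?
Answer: -41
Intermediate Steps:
D(p) = 6 + p (D(p) = p + 6 = 6 + p)
-b(-31, D(4)) = -((6 + 4) - 1*(-31)) = -(10 + 31) = -1*41 = -41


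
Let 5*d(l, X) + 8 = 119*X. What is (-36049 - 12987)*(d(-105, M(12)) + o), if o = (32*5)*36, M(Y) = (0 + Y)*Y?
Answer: -2252125408/5 ≈ -4.5042e+8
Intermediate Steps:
M(Y) = Y**2 (M(Y) = Y*Y = Y**2)
d(l, X) = -8/5 + 119*X/5 (d(l, X) = -8/5 + (119*X)/5 = -8/5 + 119*X/5)
o = 5760 (o = 160*36 = 5760)
(-36049 - 12987)*(d(-105, M(12)) + o) = (-36049 - 12987)*((-8/5 + (119/5)*12**2) + 5760) = -49036*((-8/5 + (119/5)*144) + 5760) = -49036*((-8/5 + 17136/5) + 5760) = -49036*(17128/5 + 5760) = -49036*45928/5 = -2252125408/5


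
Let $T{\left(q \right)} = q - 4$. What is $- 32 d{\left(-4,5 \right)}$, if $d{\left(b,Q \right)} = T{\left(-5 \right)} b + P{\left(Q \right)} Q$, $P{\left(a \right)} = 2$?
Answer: $-1472$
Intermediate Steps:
$T{\left(q \right)} = -4 + q$ ($T{\left(q \right)} = q - 4 = -4 + q$)
$d{\left(b,Q \right)} = - 9 b + 2 Q$ ($d{\left(b,Q \right)} = \left(-4 - 5\right) b + 2 Q = - 9 b + 2 Q$)
$- 32 d{\left(-4,5 \right)} = - 32 \left(\left(-9\right) \left(-4\right) + 2 \cdot 5\right) = - 32 \left(36 + 10\right) = \left(-32\right) 46 = -1472$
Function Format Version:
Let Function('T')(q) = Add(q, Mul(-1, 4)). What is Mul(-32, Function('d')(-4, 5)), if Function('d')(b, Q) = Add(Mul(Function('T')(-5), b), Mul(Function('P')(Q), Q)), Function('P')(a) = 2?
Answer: -1472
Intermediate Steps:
Function('T')(q) = Add(-4, q) (Function('T')(q) = Add(q, -4) = Add(-4, q))
Function('d')(b, Q) = Add(Mul(-9, b), Mul(2, Q)) (Function('d')(b, Q) = Add(Mul(Add(-4, -5), b), Mul(2, Q)) = Add(Mul(-9, b), Mul(2, Q)))
Mul(-32, Function('d')(-4, 5)) = Mul(-32, Add(Mul(-9, -4), Mul(2, 5))) = Mul(-32, Add(36, 10)) = Mul(-32, 46) = -1472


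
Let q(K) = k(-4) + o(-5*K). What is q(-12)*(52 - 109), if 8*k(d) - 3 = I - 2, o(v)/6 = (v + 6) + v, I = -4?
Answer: -344565/8 ≈ -43071.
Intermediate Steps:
o(v) = 36 + 12*v (o(v) = 6*((v + 6) + v) = 6*((6 + v) + v) = 6*(6 + 2*v) = 36 + 12*v)
k(d) = -3/8 (k(d) = 3/8 + (-4 - 2)/8 = 3/8 + (⅛)*(-6) = 3/8 - ¾ = -3/8)
q(K) = 285/8 - 60*K (q(K) = -3/8 + (36 + 12*(-5*K)) = -3/8 + (36 - 60*K) = 285/8 - 60*K)
q(-12)*(52 - 109) = (285/8 - 60*(-12))*(52 - 109) = (285/8 + 720)*(-57) = (6045/8)*(-57) = -344565/8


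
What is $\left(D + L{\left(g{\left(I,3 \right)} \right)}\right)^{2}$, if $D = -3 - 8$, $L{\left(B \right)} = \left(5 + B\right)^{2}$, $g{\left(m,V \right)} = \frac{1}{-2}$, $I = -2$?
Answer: $\frac{1369}{16} \approx 85.563$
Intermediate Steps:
$g{\left(m,V \right)} = - \frac{1}{2}$
$D = -11$ ($D = -3 - 8 = -11$)
$\left(D + L{\left(g{\left(I,3 \right)} \right)}\right)^{2} = \left(-11 + \left(5 - \frac{1}{2}\right)^{2}\right)^{2} = \left(-11 + \left(\frac{9}{2}\right)^{2}\right)^{2} = \left(-11 + \frac{81}{4}\right)^{2} = \left(\frac{37}{4}\right)^{2} = \frac{1369}{16}$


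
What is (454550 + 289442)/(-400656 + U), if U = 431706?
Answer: 371996/15525 ≈ 23.961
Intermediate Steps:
(454550 + 289442)/(-400656 + U) = (454550 + 289442)/(-400656 + 431706) = 743992/31050 = 743992*(1/31050) = 371996/15525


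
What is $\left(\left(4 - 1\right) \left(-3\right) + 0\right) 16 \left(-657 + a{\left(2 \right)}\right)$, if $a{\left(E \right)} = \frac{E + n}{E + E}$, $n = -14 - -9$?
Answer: $94716$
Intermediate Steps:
$n = -5$ ($n = -14 + 9 = -5$)
$a{\left(E \right)} = \frac{-5 + E}{2 E}$ ($a{\left(E \right)} = \frac{E - 5}{E + E} = \frac{-5 + E}{2 E}$)
$\left(\left(4 - 1\right) \left(-3\right) + 0\right) 16 \left(-657 + a{\left(2 \right)}\right) = \left(\left(4 - 1\right) \left(-3\right) + 0\right) 16 \left(-657 + \frac{-5 + 2}{2 \cdot 2}\right) = \left(3 \left(-3\right) + 0\right) 16 \left(-657 + \frac{1}{2} \cdot \frac{1}{2} \left(-3\right)\right) = \left(-9 + 0\right) 16 \left(-657 - \frac{3}{4}\right) = \left(-9\right) 16 \left(- \frac{2631}{4}\right) = \left(-144\right) \left(- \frac{2631}{4}\right) = 94716$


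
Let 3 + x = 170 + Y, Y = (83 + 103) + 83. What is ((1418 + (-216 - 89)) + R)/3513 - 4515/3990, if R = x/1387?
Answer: -7938973/9745062 ≈ -0.81467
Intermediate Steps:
Y = 269 (Y = 186 + 83 = 269)
x = 436 (x = -3 + (170 + 269) = -3 + 439 = 436)
R = 436/1387 ≈ 0.31435
((1418 + (-216 - 89)) + R)/3513 - 4515/3990 = ((1418 + (-216 - 89)) + 436/1387)/3513 - 4515/3990 = ((1418 - 305) + 436/1387)*(1/3513) - 4515*1/3990 = (1113 + 436/1387)*(1/3513) - 43/38 = (1544167/1387)*(1/3513) - 43/38 = 1544167/4872531 - 43/38 = -7938973/9745062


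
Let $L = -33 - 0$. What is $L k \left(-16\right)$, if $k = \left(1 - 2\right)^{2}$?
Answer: $528$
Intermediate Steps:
$k = 1$ ($k = \left(-1\right)^{2} = 1$)
$L = -33$ ($L = -33 + 0 = -33$)
$L k \left(-16\right) = \left(-33\right) 1 \left(-16\right) = \left(-33\right) \left(-16\right) = 528$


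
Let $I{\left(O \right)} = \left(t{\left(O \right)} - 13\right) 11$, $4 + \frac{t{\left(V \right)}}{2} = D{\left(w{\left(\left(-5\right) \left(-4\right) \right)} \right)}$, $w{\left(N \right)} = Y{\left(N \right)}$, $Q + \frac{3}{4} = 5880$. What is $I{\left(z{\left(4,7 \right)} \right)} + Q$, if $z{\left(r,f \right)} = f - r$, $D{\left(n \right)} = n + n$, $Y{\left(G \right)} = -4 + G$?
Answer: $\frac{25409}{4} \approx 6352.3$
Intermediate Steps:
$Q = \frac{23517}{4}$ ($Q = - \frac{3}{4} + 5880 = \frac{23517}{4} \approx 5879.3$)
$w{\left(N \right)} = -4 + N$
$D{\left(n \right)} = 2 n$
$t{\left(V \right)} = 56$ ($t{\left(V \right)} = -8 + 2 \cdot 2 \left(-4 - -20\right) = -8 + 2 \cdot 2 \left(-4 + 20\right) = -8 + 2 \cdot 2 \cdot 16 = -8 + 2 \cdot 32 = -8 + 64 = 56$)
$I{\left(O \right)} = 473$ ($I{\left(O \right)} = \left(56 - 13\right) 11 = 43 \cdot 11 = 473$)
$I{\left(z{\left(4,7 \right)} \right)} + Q = 473 + \frac{23517}{4} = \frac{25409}{4}$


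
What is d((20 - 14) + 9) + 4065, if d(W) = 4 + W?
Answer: 4084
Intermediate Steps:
d((20 - 14) + 9) + 4065 = (4 + ((20 - 14) + 9)) + 4065 = (4 + (6 + 9)) + 4065 = (4 + 15) + 4065 = 19 + 4065 = 4084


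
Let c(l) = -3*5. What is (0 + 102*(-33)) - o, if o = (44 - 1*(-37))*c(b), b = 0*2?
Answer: -2151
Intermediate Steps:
b = 0
c(l) = -15
o = -1215 (o = (44 - 1*(-37))*(-15) = (44 + 37)*(-15) = 81*(-15) = -1215)
(0 + 102*(-33)) - o = (0 + 102*(-33)) - 1*(-1215) = (0 - 3366) + 1215 = -3366 + 1215 = -2151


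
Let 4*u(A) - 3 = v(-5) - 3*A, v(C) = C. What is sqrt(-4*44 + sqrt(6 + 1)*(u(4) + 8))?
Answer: sqrt(-704 + 18*sqrt(7))/2 ≈ 12.81*I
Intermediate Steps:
u(A) = -1/2 - 3*A/4 (u(A) = 3/4 + (-5 - 3*A)/4 = 3/4 + (-5/4 - 3*A/4) = -1/2 - 3*A/4)
sqrt(-4*44 + sqrt(6 + 1)*(u(4) + 8)) = sqrt(-4*44 + sqrt(6 + 1)*((-1/2 - 3/4*4) + 8)) = sqrt(-176 + sqrt(7)*((-1/2 - 3) + 8)) = sqrt(-176 + sqrt(7)*(-7/2 + 8)) = sqrt(-176 + sqrt(7)*(9/2)) = sqrt(-176 + 9*sqrt(7)/2)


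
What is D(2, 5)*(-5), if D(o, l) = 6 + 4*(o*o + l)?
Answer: -210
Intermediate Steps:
D(o, l) = 6 + 4*l + 4*o² (D(o, l) = 6 + 4*(o² + l) = 6 + 4*(l + o²) = 6 + (4*l + 4*o²) = 6 + 4*l + 4*o²)
D(2, 5)*(-5) = (6 + 4*5 + 4*2²)*(-5) = (6 + 20 + 4*4)*(-5) = (6 + 20 + 16)*(-5) = 42*(-5) = -210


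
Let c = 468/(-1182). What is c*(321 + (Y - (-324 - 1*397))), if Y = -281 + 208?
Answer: -75582/197 ≈ -383.67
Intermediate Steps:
c = -78/197 (c = 468*(-1/1182) = -78/197 ≈ -0.39594)
Y = -73
c*(321 + (Y - (-324 - 1*397))) = -78*(321 + (-73 - (-324 - 1*397)))/197 = -78*(321 + (-73 - (-324 - 397)))/197 = -78*(321 + (-73 - 1*(-721)))/197 = -78*(321 + (-73 + 721))/197 = -78*(321 + 648)/197 = -78/197*969 = -75582/197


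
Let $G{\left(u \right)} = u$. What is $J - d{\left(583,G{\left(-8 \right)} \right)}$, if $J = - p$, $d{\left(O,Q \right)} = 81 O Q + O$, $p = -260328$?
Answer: $637529$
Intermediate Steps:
$d{\left(O,Q \right)} = O + 81 O Q$ ($d{\left(O,Q \right)} = 81 O Q + O = O + 81 O Q$)
$J = 260328$ ($J = \left(-1\right) \left(-260328\right) = 260328$)
$J - d{\left(583,G{\left(-8 \right)} \right)} = 260328 - 583 \left(1 + 81 \left(-8\right)\right) = 260328 - 583 \left(1 - 648\right) = 260328 - 583 \left(-647\right) = 260328 - -377201 = 260328 + 377201 = 637529$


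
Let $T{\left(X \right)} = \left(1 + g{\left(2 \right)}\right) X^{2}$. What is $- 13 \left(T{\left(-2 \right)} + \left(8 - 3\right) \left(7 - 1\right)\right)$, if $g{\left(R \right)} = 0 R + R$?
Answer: $-546$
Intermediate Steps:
$g{\left(R \right)} = R$ ($g{\left(R \right)} = 0 + R = R$)
$T{\left(X \right)} = 3 X^{2}$ ($T{\left(X \right)} = \left(1 + 2\right) X^{2} = 3 X^{2}$)
$- 13 \left(T{\left(-2 \right)} + \left(8 - 3\right) \left(7 - 1\right)\right) = - 13 \left(3 \left(-2\right)^{2} + \left(8 - 3\right) \left(7 - 1\right)\right) = - 13 \left(3 \cdot 4 + 5 \cdot 6\right) = - 13 \left(12 + 30\right) = \left(-13\right) 42 = -546$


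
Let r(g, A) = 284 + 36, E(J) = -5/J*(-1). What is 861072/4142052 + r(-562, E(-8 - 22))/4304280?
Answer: 2574736420/12380938599 ≈ 0.20796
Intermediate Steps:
E(J) = 5/J
r(g, A) = 320
861072/4142052 + r(-562, E(-8 - 22))/4304280 = 861072/4142052 + 320/4304280 = 861072*(1/4142052) + 320*(1/4304280) = 71756/345171 + 8/107607 = 2574736420/12380938599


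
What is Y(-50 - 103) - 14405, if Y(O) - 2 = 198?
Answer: -14205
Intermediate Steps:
Y(O) = 200 (Y(O) = 2 + 198 = 200)
Y(-50 - 103) - 14405 = 200 - 14405 = -14205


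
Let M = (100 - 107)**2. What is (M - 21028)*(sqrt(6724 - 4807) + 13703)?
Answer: -287475237 - 62937*sqrt(213) ≈ -2.8839e+8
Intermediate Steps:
M = 49 (M = (-7)**2 = 49)
(M - 21028)*(sqrt(6724 - 4807) + 13703) = (49 - 21028)*(sqrt(6724 - 4807) + 13703) = -20979*(sqrt(1917) + 13703) = -20979*(3*sqrt(213) + 13703) = -20979*(13703 + 3*sqrt(213)) = -287475237 - 62937*sqrt(213)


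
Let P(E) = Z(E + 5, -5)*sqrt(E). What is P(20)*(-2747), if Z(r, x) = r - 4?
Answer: -115374*sqrt(5) ≈ -2.5798e+5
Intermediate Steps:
Z(r, x) = -4 + r
P(E) = sqrt(E)*(1 + E) (P(E) = (-4 + (E + 5))*sqrt(E) = (-4 + (5 + E))*sqrt(E) = (1 + E)*sqrt(E) = sqrt(E)*(1 + E))
P(20)*(-2747) = (sqrt(20)*(1 + 20))*(-2747) = ((2*sqrt(5))*21)*(-2747) = (42*sqrt(5))*(-2747) = -115374*sqrt(5)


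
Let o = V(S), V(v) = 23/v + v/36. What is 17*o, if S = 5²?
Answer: 24701/900 ≈ 27.446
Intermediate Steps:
S = 25
V(v) = 23/v + v/36 (V(v) = 23/v + v*(1/36) = 23/v + v/36)
o = 1453/900 (o = 23/25 + (1/36)*25 = 23*(1/25) + 25/36 = 23/25 + 25/36 = 1453/900 ≈ 1.6144)
17*o = 17*(1453/900) = 24701/900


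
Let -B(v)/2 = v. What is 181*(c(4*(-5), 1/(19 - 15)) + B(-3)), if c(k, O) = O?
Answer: 4525/4 ≈ 1131.3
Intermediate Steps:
B(v) = -2*v
181*(c(4*(-5), 1/(19 - 15)) + B(-3)) = 181*(1/(19 - 15) - 2*(-3)) = 181*(1/4 + 6) = 181*(25/4) = 4525/4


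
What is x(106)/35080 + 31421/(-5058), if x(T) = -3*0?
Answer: -31421/5058 ≈ -6.2121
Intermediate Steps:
x(T) = 0
x(106)/35080 + 31421/(-5058) = 0/35080 + 31421/(-5058) = 0*(1/35080) + 31421*(-1/5058) = 0 - 31421/5058 = -31421/5058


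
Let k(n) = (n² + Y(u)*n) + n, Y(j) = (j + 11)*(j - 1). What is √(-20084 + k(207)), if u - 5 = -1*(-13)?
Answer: √125023 ≈ 353.59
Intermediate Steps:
u = 18 (u = 5 - 1*(-13) = 5 + 13 = 18)
Y(j) = (-1 + j)*(11 + j) (Y(j) = (11 + j)*(-1 + j) = (-1 + j)*(11 + j))
k(n) = n² + 494*n (k(n) = (n² + (-11 + 18² + 10*18)*n) + n = (n² + (-11 + 324 + 180)*n) + n = (n² + 493*n) + n = n² + 494*n)
√(-20084 + k(207)) = √(-20084 + 207*(494 + 207)) = √(-20084 + 207*701) = √(-20084 + 145107) = √125023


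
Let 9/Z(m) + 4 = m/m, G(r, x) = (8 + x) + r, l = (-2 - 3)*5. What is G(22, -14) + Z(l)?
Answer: 13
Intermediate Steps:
l = -25 (l = -5*5 = -25)
G(r, x) = 8 + r + x
Z(m) = -3 (Z(m) = 9/(-4 + m/m) = 9/(-4 + 1) = 9/(-3) = 9*(-⅓) = -3)
G(22, -14) + Z(l) = (8 + 22 - 14) - 3 = 16 - 3 = 13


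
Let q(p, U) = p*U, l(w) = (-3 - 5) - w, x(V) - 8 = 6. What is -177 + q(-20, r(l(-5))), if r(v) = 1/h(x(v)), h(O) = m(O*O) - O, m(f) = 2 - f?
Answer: -9199/52 ≈ -176.90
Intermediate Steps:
x(V) = 14 (x(V) = 8 + 6 = 14)
h(O) = 2 - O - O² (h(O) = (2 - O*O) - O = (2 - O²) - O = 2 - O - O²)
l(w) = -8 - w
r(v) = -1/208 (r(v) = 1/(2 - 1*14 - 1*14²) = 1/(2 - 14 - 1*196) = 1/(2 - 14 - 196) = 1/(-208) = -1/208)
q(p, U) = U*p
-177 + q(-20, r(l(-5))) = -177 - 1/208*(-20) = -177 + 5/52 = -9199/52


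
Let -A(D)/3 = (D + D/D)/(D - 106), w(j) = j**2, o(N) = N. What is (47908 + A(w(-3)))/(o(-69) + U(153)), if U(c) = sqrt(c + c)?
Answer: -106883438/144045 - 4647106*sqrt(34)/144045 ≈ -930.13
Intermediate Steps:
A(D) = -3*(1 + D)/(-106 + D) (A(D) = -3*(D + D/D)/(D - 106) = -3*(D + 1)/(-106 + D) = -3*(1 + D)/(-106 + D))
U(c) = sqrt(2)*sqrt(c) (U(c) = sqrt(2*c) = sqrt(2)*sqrt(c))
(47908 + A(w(-3)))/(o(-69) + U(153)) = (47908 + 3*(-1 - 1*(-3)**2)/(-106 + (-3)**2))/(-69 + sqrt(2)*sqrt(153)) = (47908 + 3*(-1 - 1*9)/(-106 + 9))/(-69 + sqrt(2)*(3*sqrt(17))) = (47908 + 3*(-1 - 9)/(-97))/(-69 + 3*sqrt(34)) = (47908 + 3*(-1/97)*(-10))/(-69 + 3*sqrt(34)) = (47908 + 30/97)/(-69 + 3*sqrt(34)) = 4647106/(97*(-69 + 3*sqrt(34)))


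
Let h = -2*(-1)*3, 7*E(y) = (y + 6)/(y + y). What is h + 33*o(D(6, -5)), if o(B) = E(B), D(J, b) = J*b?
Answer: 276/35 ≈ 7.8857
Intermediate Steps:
E(y) = (6 + y)/(14*y) (E(y) = ((y + 6)/(y + y))/7 = ((6 + y)/((2*y)))/7 = ((6 + y)*(1/(2*y)))/7 = ((6 + y)/(2*y))/7 = (6 + y)/(14*y))
o(B) = (6 + B)/(14*B)
h = 6 (h = 2*3 = 6)
h + 33*o(D(6, -5)) = 6 + 33*((6 + 6*(-5))/(14*((6*(-5))))) = 6 + 33*((1/14)*(6 - 30)/(-30)) = 6 + 33*((1/14)*(-1/30)*(-24)) = 6 + 33*(2/35) = 6 + 66/35 = 276/35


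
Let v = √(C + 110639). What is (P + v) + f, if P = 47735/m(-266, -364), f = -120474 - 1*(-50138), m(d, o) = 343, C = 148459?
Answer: -24077513/343 + √259098 ≈ -69688.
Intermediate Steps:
v = √259098 (v = √(148459 + 110639) = √259098 ≈ 509.02)
f = -70336 (f = -120474 + 50138 = -70336)
P = 47735/343 ≈ 139.17
(P + v) + f = (47735/343 + √259098) - 70336 = -24077513/343 + √259098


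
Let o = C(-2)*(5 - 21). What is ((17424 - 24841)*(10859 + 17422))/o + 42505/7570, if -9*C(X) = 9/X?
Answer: 158788487993/6056 ≈ 2.6220e+7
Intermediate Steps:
C(X) = -1/X
o = -8 (o = (-1/(-2))*(5 - 21) = -1*(-½)*(-16) = (½)*(-16) = -8)
((17424 - 24841)*(10859 + 17422))/o + 42505/7570 = ((17424 - 24841)*(10859 + 17422))/(-8) + 42505/7570 = -7417*28281*(-⅛) + 42505*(1/7570) = -209760177*(-⅛) + 8501/1514 = 209760177/8 + 8501/1514 = 158788487993/6056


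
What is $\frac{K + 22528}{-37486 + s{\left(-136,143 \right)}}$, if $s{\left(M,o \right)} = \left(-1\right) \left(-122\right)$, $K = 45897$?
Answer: $- \frac{68425}{37364} \approx -1.8313$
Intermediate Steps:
$s{\left(M,o \right)} = 122$
$\frac{K + 22528}{-37486 + s{\left(-136,143 \right)}} = \frac{45897 + 22528}{-37486 + 122} = \frac{68425}{-37364} = 68425 \left(- \frac{1}{37364}\right) = - \frac{68425}{37364}$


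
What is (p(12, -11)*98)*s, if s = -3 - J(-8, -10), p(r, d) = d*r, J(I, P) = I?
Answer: -64680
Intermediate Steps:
s = 5 (s = -3 - 1*(-8) = -3 + 8 = 5)
(p(12, -11)*98)*s = (-11*12*98)*5 = -132*98*5 = -12936*5 = -64680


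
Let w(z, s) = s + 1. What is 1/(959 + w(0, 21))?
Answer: 1/981 ≈ 0.0010194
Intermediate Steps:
w(z, s) = 1 + s
1/(959 + w(0, 21)) = 1/(959 + (1 + 21)) = 1/(959 + 22) = 1/981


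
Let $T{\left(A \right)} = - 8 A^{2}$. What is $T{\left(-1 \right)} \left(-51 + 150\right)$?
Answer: $-792$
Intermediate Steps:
$T{\left(-1 \right)} \left(-51 + 150\right) = - 8 \left(-1\right)^{2} \left(-51 + 150\right) = \left(-8\right) 1 \cdot 99 = \left(-8\right) 99 = -792$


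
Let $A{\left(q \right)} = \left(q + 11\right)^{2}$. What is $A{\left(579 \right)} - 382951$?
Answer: $-34851$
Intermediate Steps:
$A{\left(q \right)} = \left(11 + q\right)^{2}$
$A{\left(579 \right)} - 382951 = \left(11 + 579\right)^{2} - 382951 = 590^{2} - 382951 = 348100 - 382951 = -34851$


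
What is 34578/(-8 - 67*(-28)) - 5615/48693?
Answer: 836608867/45479262 ≈ 18.395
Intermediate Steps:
34578/(-8 - 67*(-28)) - 5615/48693 = 34578/(-8 + 1876) - 5615*1/48693 = 34578/1868 - 5615/48693 = 34578*(1/1868) - 5615/48693 = 17289/934 - 5615/48693 = 836608867/45479262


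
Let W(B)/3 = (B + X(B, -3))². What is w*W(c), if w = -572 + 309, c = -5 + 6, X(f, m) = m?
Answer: -3156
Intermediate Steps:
c = 1
w = -263
W(B) = 3*(-3 + B)² (W(B) = 3*(B - 3)² = 3*(-3 + B)²)
w*W(c) = -789*(-3 + 1)² = -789*(-2)² = -789*4 = -263*12 = -3156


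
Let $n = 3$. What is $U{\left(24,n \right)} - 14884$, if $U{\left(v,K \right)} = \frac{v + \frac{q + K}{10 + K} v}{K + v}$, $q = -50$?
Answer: $- \frac{1741700}{117} \approx -14886.0$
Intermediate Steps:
$U{\left(v,K \right)} = \frac{v + \frac{v \left(-50 + K\right)}{10 + K}}{K + v}$ ($U{\left(v,K \right)} = \frac{v + \frac{-50 + K}{10 + K} v}{K + v} = \frac{v + \frac{v \left(-50 + K\right)}{10 + K}}{K + v}$)
$U{\left(24,n \right)} - 14884 = 2 \cdot 24 \frac{1}{3^{2} + 10 \cdot 3 + 10 \cdot 24 + 3 \cdot 24} \left(-20 + 3\right) - 14884 = 2 \cdot 24 \frac{1}{9 + 30 + 240 + 72} \left(-17\right) - 14884 = 2 \cdot 24 \cdot \frac{1}{351} \left(-17\right) - 14884 = - \frac{272}{117} - 14884 = - \frac{1741700}{117}$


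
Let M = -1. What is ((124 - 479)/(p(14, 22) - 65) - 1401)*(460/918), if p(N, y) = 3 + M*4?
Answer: -10592765/15147 ≈ -699.33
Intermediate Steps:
p(N, y) = -1 (p(N, y) = 3 - 1*4 = 3 - 4 = -1)
((124 - 479)/(p(14, 22) - 65) - 1401)*(460/918) = ((124 - 479)/(-1 - 65) - 1401)*(460/918) = (-355/(-66) - 1401)*(460*(1/918)) = (-355*(-1/66) - 1401)*(230/459) = (355/66 - 1401)*(230/459) = -92111/66*230/459 = -10592765/15147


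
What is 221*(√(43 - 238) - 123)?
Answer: -27183 + 221*I*√195 ≈ -27183.0 + 3086.1*I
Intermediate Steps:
221*(√(43 - 238) - 123) = 221*(√(-195) - 123) = 221*(I*√195 - 123) = 221*(-123 + I*√195) = -27183 + 221*I*√195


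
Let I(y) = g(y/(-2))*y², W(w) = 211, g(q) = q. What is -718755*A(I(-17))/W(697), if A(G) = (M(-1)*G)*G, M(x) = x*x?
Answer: -17348998406595/844 ≈ -2.0556e+10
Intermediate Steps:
M(x) = x²
I(y) = -y³/2 (I(y) = (y/(-2))*y² = (y*(-½))*y² = (-y/2)*y² = -y³/2)
A(G) = G² (A(G) = ((-1)²*G)*G = (1*G)*G = G*G = G²)
-718755*A(I(-17))/W(697) = -718755/(211/((-½*(-17)³)²)) = -718755/(211/((-½*(-4913))²)) = -718755/(211/((4913/2)²)) = -718755/(211/(24137569/4)) = -718755/(211*(4/24137569)) = -718755/844/24137569 = -718755*24137569/844 = -17348998406595/844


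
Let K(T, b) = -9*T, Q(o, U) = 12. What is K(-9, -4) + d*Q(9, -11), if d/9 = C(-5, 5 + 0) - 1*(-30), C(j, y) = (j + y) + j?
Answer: 2781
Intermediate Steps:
C(j, y) = y + 2*j
d = 225 (d = 9*(((5 + 0) + 2*(-5)) - 1*(-30)) = 9*((5 - 10) + 30) = 9*(-5 + 30) = 9*25 = 225)
K(-9, -4) + d*Q(9, -11) = -9*(-9) + 225*12 = 81 + 2700 = 2781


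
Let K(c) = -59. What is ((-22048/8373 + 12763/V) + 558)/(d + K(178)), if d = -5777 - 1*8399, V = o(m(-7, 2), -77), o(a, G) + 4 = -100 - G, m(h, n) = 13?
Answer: -6229241/1072706895 ≈ -0.0058070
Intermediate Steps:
o(a, G) = -104 - G (o(a, G) = -4 + (-100 - G) = -104 - G)
V = -27 (V = -104 - 1*(-77) = -104 + 77 = -27)
d = -14176 (d = -5777 - 8399 = -14176)
((-22048/8373 + 12763/V) + 558)/(d + K(178)) = ((-22048/8373 + 12763/(-27)) + 558)/(-14176 - 59) = ((-22048*1/8373 + 12763*(-1/27)) + 558)/(-14235) = ((-22048/8373 - 12763/27) + 558)*(-1/14235) = (-35819965/75357 + 558)*(-1/14235) = (6229241/75357)*(-1/14235) = -6229241/1072706895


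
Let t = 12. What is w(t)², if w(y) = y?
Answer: 144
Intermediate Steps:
w(t)² = 12² = 144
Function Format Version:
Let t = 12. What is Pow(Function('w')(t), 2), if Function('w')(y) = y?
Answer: 144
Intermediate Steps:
Pow(Function('w')(t), 2) = Pow(12, 2) = 144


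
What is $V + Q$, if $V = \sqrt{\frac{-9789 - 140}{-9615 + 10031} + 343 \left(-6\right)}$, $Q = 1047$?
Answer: $1047 + \frac{i \sqrt{22517482}}{104} \approx 1047.0 + 45.628 i$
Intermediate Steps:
$V = \frac{i \sqrt{22517482}}{104}$ ($V = \sqrt{- \frac{9929}{416} - 2058} = \sqrt{- \frac{866057}{416}} = \frac{i \sqrt{22517482}}{104} \approx 45.628 i$)
$V + Q = \frac{i \sqrt{22517482}}{104} + 1047 = 1047 + \frac{i \sqrt{22517482}}{104}$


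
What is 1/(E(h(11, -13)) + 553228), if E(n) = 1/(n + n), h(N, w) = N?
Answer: 22/12171017 ≈ 1.8076e-6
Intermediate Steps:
E(n) = 1/(2*n)
1/(E(h(11, -13)) + 553228) = 1/((1/2)/11 + 553228) = 1/((1/2)*(1/11) + 553228) = 1/(1/22 + 553228) = 1/(12171017/22) = 22/12171017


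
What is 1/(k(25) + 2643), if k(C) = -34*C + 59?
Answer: 1/1852 ≈ 0.00053996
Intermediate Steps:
k(C) = 59 - 34*C
1/(k(25) + 2643) = 1/((59 - 34*25) + 2643) = 1/((59 - 850) + 2643) = 1/(-791 + 2643) = 1/1852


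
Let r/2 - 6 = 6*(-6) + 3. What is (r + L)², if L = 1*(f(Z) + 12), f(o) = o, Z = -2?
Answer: 1936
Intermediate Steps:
r = -54 (r = 12 + 2*(6*(-6) + 3) = 12 + 2*(-36 + 3) = 12 + 2*(-33) = 12 - 66 = -54)
L = 10 (L = 1*(-2 + 12) = 1*10 = 10)
(r + L)² = (-54 + 10)² = (-44)² = 1936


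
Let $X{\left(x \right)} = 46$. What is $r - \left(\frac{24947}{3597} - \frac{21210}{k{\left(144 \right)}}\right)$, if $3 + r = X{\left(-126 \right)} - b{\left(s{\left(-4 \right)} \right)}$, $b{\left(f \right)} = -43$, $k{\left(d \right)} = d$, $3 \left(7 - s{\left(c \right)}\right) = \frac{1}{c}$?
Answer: $\frac{6513625}{28776} \approx 226.36$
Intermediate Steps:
$s{\left(c \right)} = 7 - \frac{1}{3 c}$
$r = 86$ ($r = -3 + \left(46 - -43\right) = -3 + \left(46 + 43\right) = -3 + 89 = 86$)
$r - \left(\frac{24947}{3597} - \frac{21210}{k{\left(144 \right)}}\right) = 86 - \left(\frac{24947}{3597} - \frac{21210}{144}\right) = 86 - \left(24947 \cdot \frac{1}{3597} - \frac{3535}{24}\right) = 86 - \left(\frac{24947}{3597} - \frac{3535}{24}\right) = 86 - - \frac{4038889}{28776} = 86 + \frac{4038889}{28776} = \frac{6513625}{28776}$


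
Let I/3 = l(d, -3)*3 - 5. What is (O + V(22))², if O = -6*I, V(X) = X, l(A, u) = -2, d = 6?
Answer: 48400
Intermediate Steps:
I = -33 (I = 3*(-2*3 - 5) = 3*(-6 - 5) = 3*(-11) = -33)
O = 198 (O = -6*(-33) = 198)
(O + V(22))² = (198 + 22)² = 220² = 48400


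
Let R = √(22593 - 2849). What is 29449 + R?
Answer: 29449 + 4*√1234 ≈ 29590.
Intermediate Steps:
R = 4*√1234 (R = √19744 = 4*√1234 ≈ 140.51)
29449 + R = 29449 + 4*√1234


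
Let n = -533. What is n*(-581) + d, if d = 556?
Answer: 310229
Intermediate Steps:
n*(-581) + d = -533*(-581) + 556 = 309673 + 556 = 310229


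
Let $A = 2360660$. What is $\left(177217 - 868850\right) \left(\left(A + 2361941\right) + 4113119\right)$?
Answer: $-6111075530760$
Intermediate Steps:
$\left(177217 - 868850\right) \left(\left(A + 2361941\right) + 4113119\right) = \left(177217 - 868850\right) \left(\left(2360660 + 2361941\right) + 4113119\right) = - 691633 \left(4722601 + 4113119\right) = \left(-691633\right) 8835720 = -6111075530760$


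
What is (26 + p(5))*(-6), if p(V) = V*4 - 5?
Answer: -246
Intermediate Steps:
p(V) = -5 + 4*V (p(V) = 4*V - 5 = -5 + 4*V)
(26 + p(5))*(-6) = (26 + (-5 + 4*5))*(-6) = (26 + (-5 + 20))*(-6) = (26 + 15)*(-6) = 41*(-6) = -246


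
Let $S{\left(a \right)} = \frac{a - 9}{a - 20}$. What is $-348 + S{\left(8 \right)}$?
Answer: $- \frac{4175}{12} \approx -347.92$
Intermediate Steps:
$S{\left(a \right)} = \frac{-9 + a}{-20 + a}$ ($S{\left(a \right)} = \frac{a - 9}{-20 + a} = \frac{-9 + a}{-20 + a}$)
$-348 + S{\left(8 \right)} = -348 + \frac{-9 + 8}{-20 + 8} = -348 + \frac{1}{-12} \left(-1\right) = -348 - - \frac{1}{12} = -348 + \frac{1}{12} = - \frac{4175}{12}$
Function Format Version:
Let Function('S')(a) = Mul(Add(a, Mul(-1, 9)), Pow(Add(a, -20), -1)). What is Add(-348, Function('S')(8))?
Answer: Rational(-4175, 12) ≈ -347.92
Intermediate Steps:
Function('S')(a) = Mul(Pow(Add(-20, a), -1), Add(-9, a)) (Function('S')(a) = Mul(Add(a, -9), Pow(Add(-20, a), -1)) = Mul(Add(-9, a), Pow(Add(-20, a), -1)) = Mul(Pow(Add(-20, a), -1), Add(-9, a)))
Add(-348, Function('S')(8)) = Add(-348, Mul(Pow(Add(-20, 8), -1), Add(-9, 8))) = Add(-348, Mul(Pow(-12, -1), -1)) = Add(-348, Mul(Rational(-1, 12), -1)) = Add(-348, Rational(1, 12)) = Rational(-4175, 12)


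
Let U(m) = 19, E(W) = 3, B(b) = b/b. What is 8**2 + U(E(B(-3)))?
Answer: 83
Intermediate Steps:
B(b) = 1
8**2 + U(E(B(-3))) = 8**2 + 19 = 64 + 19 = 83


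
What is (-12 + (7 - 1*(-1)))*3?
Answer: -12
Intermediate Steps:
(-12 + (7 - 1*(-1)))*3 = (-12 + (7 + 1))*3 = (-12 + 8)*3 = -4*3 = -12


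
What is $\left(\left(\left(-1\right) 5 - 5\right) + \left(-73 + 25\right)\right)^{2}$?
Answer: $3364$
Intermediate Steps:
$\left(\left(\left(-1\right) 5 - 5\right) + \left(-73 + 25\right)\right)^{2} = \left(\left(-5 - 5\right) - 48\right)^{2} = \left(-10 - 48\right)^{2} = \left(-58\right)^{2} = 3364$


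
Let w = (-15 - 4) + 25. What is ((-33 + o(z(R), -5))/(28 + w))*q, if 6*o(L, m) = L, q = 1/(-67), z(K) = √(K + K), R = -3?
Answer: 33/2278 - I*√6/13668 ≈ 0.014486 - 0.00017921*I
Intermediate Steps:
z(K) = √2*√K (z(K) = √(2*K) = √2*√K)
w = 6 (w = -19 + 25 = 6)
q = -1/67 ≈ -0.014925
o(L, m) = L/6
((-33 + o(z(R), -5))/(28 + w))*q = ((-33 + (√2*√(-3))/6)/(28 + 6))*(-1/67) = ((-33 + (√2*(I*√3))/6)/34)*(-1/67) = ((-33 + (I*√6)/6)*(1/34))*(-1/67) = ((-33 + I*√6/6)*(1/34))*(-1/67) = (-33/34 + I*√6/204)*(-1/67) = 33/2278 - I*√6/13668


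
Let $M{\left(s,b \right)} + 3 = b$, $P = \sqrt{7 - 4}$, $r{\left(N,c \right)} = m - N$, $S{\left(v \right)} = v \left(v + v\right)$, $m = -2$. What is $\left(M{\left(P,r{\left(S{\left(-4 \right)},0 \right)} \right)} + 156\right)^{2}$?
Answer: $14161$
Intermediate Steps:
$S{\left(v \right)} = 2 v^{2}$ ($S{\left(v \right)} = v 2 v = 2 v^{2}$)
$r{\left(N,c \right)} = -2 - N$
$P = \sqrt{3} \approx 1.732$
$M{\left(s,b \right)} = -3 + b$
$\left(M{\left(P,r{\left(S{\left(-4 \right)},0 \right)} \right)} + 156\right)^{2} = \left(\left(-3 - \left(2 + 2 \left(-4\right)^{2}\right)\right) + 156\right)^{2} = \left(\left(-3 - \left(2 + 2 \cdot 16\right)\right) + 156\right)^{2} = \left(\left(-3 - 34\right) + 156\right)^{2} = \left(-37 + 156\right)^{2} = 119^{2} = 14161$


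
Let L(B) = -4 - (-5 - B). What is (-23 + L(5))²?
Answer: 289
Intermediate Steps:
L(B) = 1 + B (L(B) = -4 + (5 + B) = 1 + B)
(-23 + L(5))² = (-23 + (1 + 5))² = (-23 + 6)² = (-17)² = 289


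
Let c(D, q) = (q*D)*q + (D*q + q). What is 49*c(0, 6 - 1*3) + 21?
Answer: 168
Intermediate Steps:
c(D, q) = q + D*q + D*q**2 (c(D, q) = (D*q)*q + (q + D*q) = D*q**2 + (q + D*q) = q + D*q + D*q**2)
49*c(0, 6 - 1*3) + 21 = 49*((6 - 1*3)*(1 + 0 + 0*(6 - 1*3))) + 21 = 49*((6 - 3)*(1 + 0 + 0*(6 - 3))) + 21 = 49*(3*(1 + 0 + 0*3)) + 21 = 49*(3*(1 + 0 + 0)) + 21 = 49*(3*1) + 21 = 49*3 + 21 = 147 + 21 = 168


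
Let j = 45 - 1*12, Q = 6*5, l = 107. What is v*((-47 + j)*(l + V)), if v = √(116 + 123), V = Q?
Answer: -1918*√239 ≈ -29652.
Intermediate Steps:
Q = 30
j = 33 (j = 45 - 12 = 33)
V = 30
v = √239 ≈ 15.460
v*((-47 + j)*(l + V)) = √239*((-47 + 33)*(107 + 30)) = √239*(-14*137) = √239*(-1918) = -1918*√239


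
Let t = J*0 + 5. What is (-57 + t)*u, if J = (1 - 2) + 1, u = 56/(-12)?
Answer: 728/3 ≈ 242.67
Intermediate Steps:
u = -14/3 (u = 56*(-1/12) = -14/3 ≈ -4.6667)
J = 0 (J = -1 + 1 = 0)
t = 5 (t = 0*0 + 5 = 0 + 5 = 5)
(-57 + t)*u = (-57 + 5)*(-14/3) = -52*(-14/3) = 728/3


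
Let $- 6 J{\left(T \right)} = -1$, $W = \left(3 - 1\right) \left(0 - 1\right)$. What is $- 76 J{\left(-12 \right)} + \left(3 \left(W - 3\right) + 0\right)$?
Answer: $- \frac{83}{3} \approx -27.667$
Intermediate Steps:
$W = -2$ ($W = 2 \left(-1\right) = -2$)
$J{\left(T \right)} = \frac{1}{6}$ ($J{\left(T \right)} = \left(- \frac{1}{6}\right) \left(-1\right) = \frac{1}{6}$)
$- 76 J{\left(-12 \right)} + \left(3 \left(W - 3\right) + 0\right) = \left(-76\right) \frac{1}{6} + \left(3 \left(-2 - 3\right) + 0\right) = - \frac{38}{3} + \left(3 \left(-2 - 3\right) + 0\right) = - \frac{38}{3} + \left(3 \left(-5\right) + 0\right) = - \frac{38}{3} + \left(-15 + 0\right) = - \frac{38}{3} - 15 = - \frac{83}{3}$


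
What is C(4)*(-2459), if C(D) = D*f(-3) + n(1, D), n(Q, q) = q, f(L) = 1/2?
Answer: -14754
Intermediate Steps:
f(L) = 1/2
C(D) = 3*D/2 (C(D) = D*(1/2) + D = D/2 + D = 3*D/2)
C(4)*(-2459) = ((3/2)*4)*(-2459) = 6*(-2459) = -14754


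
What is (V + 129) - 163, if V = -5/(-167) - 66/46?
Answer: -135990/3841 ≈ -35.405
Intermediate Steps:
V = -5396/3841 (V = -5*(-1/167) - 66*1/46 = 5/167 - 33/23 = -5396/3841 ≈ -1.4048)
(V + 129) - 163 = (-5396/3841 + 129) - 163 = 490093/3841 - 163 = -135990/3841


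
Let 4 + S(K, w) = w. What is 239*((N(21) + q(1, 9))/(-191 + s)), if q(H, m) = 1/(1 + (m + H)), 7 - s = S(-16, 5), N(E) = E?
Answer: -55448/2035 ≈ -27.247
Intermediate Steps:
S(K, w) = -4 + w
s = 6 (s = 7 - (-4 + 5) = 7 - 1*1 = 7 - 1 = 6)
q(H, m) = 1/(1 + H + m) (q(H, m) = 1/(1 + (H + m)) = 1/(1 + H + m))
239*((N(21) + q(1, 9))/(-191 + s)) = 239*((21 + 1/(1 + 1 + 9))/(-191 + 6)) = 239*((21 + 1/11)/(-185)) = 239*((21 + 1/11)*(-1/185)) = 239*((232/11)*(-1/185)) = 239*(-232/2035) = -55448/2035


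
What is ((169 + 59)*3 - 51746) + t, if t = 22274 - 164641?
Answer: -193429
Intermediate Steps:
t = -142367
((169 + 59)*3 - 51746) + t = ((169 + 59)*3 - 51746) - 142367 = (228*3 - 51746) - 142367 = (684 - 51746) - 142367 = -51062 - 142367 = -193429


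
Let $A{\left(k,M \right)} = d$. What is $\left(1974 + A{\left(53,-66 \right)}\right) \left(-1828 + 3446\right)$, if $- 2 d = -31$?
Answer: $3219011$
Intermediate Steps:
$d = \frac{31}{2}$ ($d = \left(- \frac{1}{2}\right) \left(-31\right) = \frac{31}{2} \approx 15.5$)
$A{\left(k,M \right)} = \frac{31}{2}$
$\left(1974 + A{\left(53,-66 \right)}\right) \left(-1828 + 3446\right) = \left(1974 + \frac{31}{2}\right) \left(-1828 + 3446\right) = \frac{3979}{2} \cdot 1618 = 3219011$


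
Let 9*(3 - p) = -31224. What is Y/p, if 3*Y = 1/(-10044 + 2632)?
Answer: -1/77210804 ≈ -1.2952e-8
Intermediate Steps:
p = 10417/3 (p = 3 - ⅑*(-31224) = 3 + 10408/3 = 10417/3 ≈ 3472.3)
Y = -1/22236 (Y = 1/(3*(-10044 + 2632)) = (⅓)/(-7412) = (⅓)*(-1/7412) = -1/22236 ≈ -4.4972e-5)
Y/p = -1/(22236*10417/3) = -1/22236*3/10417 = -1/77210804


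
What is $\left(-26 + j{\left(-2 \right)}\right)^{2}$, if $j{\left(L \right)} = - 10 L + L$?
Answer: $64$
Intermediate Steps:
$j{\left(L \right)} = - 9 L$
$\left(-26 + j{\left(-2 \right)}\right)^{2} = \left(-26 - -18\right)^{2} = \left(-26 + 18\right)^{2} = \left(-8\right)^{2} = 64$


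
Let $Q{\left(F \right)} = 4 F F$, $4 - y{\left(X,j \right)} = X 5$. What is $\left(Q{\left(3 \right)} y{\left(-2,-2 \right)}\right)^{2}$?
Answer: $254016$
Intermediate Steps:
$y{\left(X,j \right)} = 4 - 5 X$ ($y{\left(X,j \right)} = 4 - X 5 = 4 - 5 X$)
$Q{\left(F \right)} = 4 F^{2}$
$\left(Q{\left(3 \right)} y{\left(-2,-2 \right)}\right)^{2} = \left(4 \cdot 3^{2} \left(4 - -10\right)\right)^{2} = \left(4 \cdot 9 \left(4 + 10\right)\right)^{2} = \left(36 \cdot 14\right)^{2} = 504^{2} = 254016$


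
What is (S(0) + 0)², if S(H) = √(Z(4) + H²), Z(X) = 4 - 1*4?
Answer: 0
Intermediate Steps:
Z(X) = 0 (Z(X) = 4 - 4 = 0)
S(H) = √(H²) (S(H) = √(0 + H²) = √(H²))
(S(0) + 0)² = (√(0²) + 0)² = (√0 + 0)² = (0 + 0)² = 0² = 0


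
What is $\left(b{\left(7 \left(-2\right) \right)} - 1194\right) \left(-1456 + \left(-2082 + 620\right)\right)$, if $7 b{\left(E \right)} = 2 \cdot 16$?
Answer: $\frac{24295268}{7} \approx 3.4708 \cdot 10^{6}$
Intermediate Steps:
$b{\left(E \right)} = \frac{32}{7}$ ($b{\left(E \right)} = \frac{2 \cdot 16}{7} = \frac{1}{7} \cdot 32 = \frac{32}{7}$)
$\left(b{\left(7 \left(-2\right) \right)} - 1194\right) \left(-1456 + \left(-2082 + 620\right)\right) = \left(\frac{32}{7} - 1194\right) \left(-1456 + \left(-2082 + 620\right)\right) = - \frac{8326 \left(-1456 - 1462\right)}{7} = \left(- \frac{8326}{7}\right) \left(-2918\right) = \frac{24295268}{7}$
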